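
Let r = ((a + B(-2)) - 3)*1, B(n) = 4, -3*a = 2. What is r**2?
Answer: 1/9 ≈ 0.11111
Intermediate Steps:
a = -2/3 (a = -1/3*2 = -2/3 ≈ -0.66667)
r = 1/3 (r = ((-2/3 + 4) - 3)*1 = (10/3 - 3)*1 = (1/3)*1 = 1/3 ≈ 0.33333)
r**2 = (1/3)**2 = 1/9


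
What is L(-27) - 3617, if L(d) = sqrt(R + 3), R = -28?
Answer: -3617 + 5*I ≈ -3617.0 + 5.0*I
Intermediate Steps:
L(d) = 5*I (L(d) = sqrt(-28 + 3) = sqrt(-25) = 5*I)
L(-27) - 3617 = 5*I - 3617 = -3617 + 5*I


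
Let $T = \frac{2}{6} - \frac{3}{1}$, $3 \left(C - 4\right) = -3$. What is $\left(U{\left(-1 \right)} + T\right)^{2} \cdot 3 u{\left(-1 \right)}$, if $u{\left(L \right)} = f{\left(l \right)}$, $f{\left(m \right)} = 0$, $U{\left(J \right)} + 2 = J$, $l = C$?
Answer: $0$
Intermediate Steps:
$C = 3$ ($C = 4 + \frac{1}{3} \left(-3\right) = 4 - 1 = 3$)
$l = 3$
$U{\left(J \right)} = -2 + J$
$T = - \frac{8}{3}$ ($T = 2 \cdot \frac{1}{6} - 3 = \frac{1}{3} - 3 = - \frac{8}{3} \approx -2.6667$)
$u{\left(L \right)} = 0$
$\left(U{\left(-1 \right)} + T\right)^{2} \cdot 3 u{\left(-1 \right)} = \left(\left(-2 - 1\right) - \frac{8}{3}\right)^{2} \cdot 3 \cdot 0 = \left(-3 - \frac{8}{3}\right)^{2} \cdot 3 \cdot 0 = \left(- \frac{17}{3}\right)^{2} \cdot 3 \cdot 0 = \frac{289}{9} \cdot 3 \cdot 0 = \frac{289}{3} \cdot 0 = 0$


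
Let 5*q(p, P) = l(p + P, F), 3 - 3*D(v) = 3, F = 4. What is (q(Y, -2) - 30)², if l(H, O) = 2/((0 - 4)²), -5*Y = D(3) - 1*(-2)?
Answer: 1437601/1600 ≈ 898.50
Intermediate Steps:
D(v) = 0 (D(v) = 1 - ⅓*3 = 1 - 1 = 0)
Y = -⅖ (Y = -(0 - 1*(-2))/5 = -(0 + 2)/5 = -⅕*2 = -⅖ ≈ -0.40000)
l(H, O) = ⅛ (l(H, O) = 2/((-4)²) = 2/16 = 2*(1/16) = ⅛)
q(p, P) = 1/40 (q(p, P) = (⅕)*(⅛) = 1/40)
(q(Y, -2) - 30)² = (1/40 - 30)² = (-1199/40)² = 1437601/1600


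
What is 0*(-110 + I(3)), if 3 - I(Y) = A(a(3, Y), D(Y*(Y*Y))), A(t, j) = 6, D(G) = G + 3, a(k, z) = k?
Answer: 0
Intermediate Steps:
D(G) = 3 + G
I(Y) = -3 (I(Y) = 3 - 1*6 = 3 - 6 = -3)
0*(-110 + I(3)) = 0*(-110 - 3) = 0*(-113) = 0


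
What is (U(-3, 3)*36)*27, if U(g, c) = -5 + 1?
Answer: -3888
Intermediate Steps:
U(g, c) = -4
(U(-3, 3)*36)*27 = -4*36*27 = -144*27 = -3888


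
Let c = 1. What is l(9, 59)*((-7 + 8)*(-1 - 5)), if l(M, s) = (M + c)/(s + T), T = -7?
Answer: -15/13 ≈ -1.1538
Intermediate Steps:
l(M, s) = (1 + M)/(-7 + s) (l(M, s) = (M + 1)/(s - 7) = (1 + M)/(-7 + s))
l(9, 59)*((-7 + 8)*(-1 - 5)) = ((1 + 9)/(-7 + 59))*((-7 + 8)*(-1 - 5)) = (10/52)*(1*(-6)) = ((1/52)*10)*(-6) = (5/26)*(-6) = -15/13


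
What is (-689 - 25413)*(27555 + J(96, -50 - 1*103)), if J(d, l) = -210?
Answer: -713759190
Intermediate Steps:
(-689 - 25413)*(27555 + J(96, -50 - 1*103)) = (-689 - 25413)*(27555 - 210) = -26102*27345 = -713759190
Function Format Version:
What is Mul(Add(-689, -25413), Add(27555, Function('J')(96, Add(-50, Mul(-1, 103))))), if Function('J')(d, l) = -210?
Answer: -713759190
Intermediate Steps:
Mul(Add(-689, -25413), Add(27555, Function('J')(96, Add(-50, Mul(-1, 103))))) = Mul(Add(-689, -25413), Add(27555, -210)) = Mul(-26102, 27345) = -713759190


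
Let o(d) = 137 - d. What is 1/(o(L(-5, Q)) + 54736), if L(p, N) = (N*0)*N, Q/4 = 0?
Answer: 1/54873 ≈ 1.8224e-5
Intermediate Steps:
Q = 0 (Q = 4*0 = 0)
L(p, N) = 0 (L(p, N) = 0*N = 0)
1/(o(L(-5, Q)) + 54736) = 1/((137 - 1*0) + 54736) = 1/((137 + 0) + 54736) = 1/(137 + 54736) = 1/54873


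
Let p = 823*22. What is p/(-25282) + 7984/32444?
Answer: -48197447/102531151 ≈ -0.47008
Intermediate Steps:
p = 18106
p/(-25282) + 7984/32444 = 18106/(-25282) + 7984/32444 = 18106*(-1/25282) + 7984*(1/32444) = -9053/12641 + 1996/8111 = -48197447/102531151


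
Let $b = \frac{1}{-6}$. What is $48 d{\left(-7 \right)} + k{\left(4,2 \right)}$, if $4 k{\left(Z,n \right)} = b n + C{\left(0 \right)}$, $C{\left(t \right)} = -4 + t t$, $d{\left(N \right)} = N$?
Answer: $- \frac{4045}{12} \approx -337.08$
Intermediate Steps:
$b = - \frac{1}{6} \approx -0.16667$
$C{\left(t \right)} = -4 + t^{2}$
$k{\left(Z,n \right)} = -1 - \frac{n}{24}$ ($k{\left(Z,n \right)} = \frac{- \frac{n}{6} - \left(4 - 0^{2}\right)}{4} = \frac{- \frac{n}{6} + \left(-4 + 0\right)}{4} = \frac{- \frac{n}{6} - 4}{4} = \frac{-4 - \frac{n}{6}}{4} = -1 - \frac{n}{24}$)
$48 d{\left(-7 \right)} + k{\left(4,2 \right)} = 48 \left(-7\right) - \frac{13}{12} = -336 - \frac{13}{12} = - \frac{4045}{12}$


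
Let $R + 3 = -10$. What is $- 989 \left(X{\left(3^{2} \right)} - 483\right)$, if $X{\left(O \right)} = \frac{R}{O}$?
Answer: $\frac{4312040}{9} \approx 4.7912 \cdot 10^{5}$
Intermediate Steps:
$R = -13$ ($R = -3 - 10 = -13$)
$X{\left(O \right)} = - \frac{13}{O}$
$- 989 \left(X{\left(3^{2} \right)} - 483\right) = - 989 \left(- \frac{13}{3^{2}} - 483\right) = - 989 \left(- \frac{13}{9} - 483\right) = \left(-989\right) \left(- \frac{4360}{9}\right) = \frac{4312040}{9}$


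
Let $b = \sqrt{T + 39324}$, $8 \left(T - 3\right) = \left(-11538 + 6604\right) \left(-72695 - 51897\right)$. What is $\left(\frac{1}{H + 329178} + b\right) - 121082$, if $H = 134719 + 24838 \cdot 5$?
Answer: $- \frac{71206750133}{588087} + \sqrt{76881443} \approx -1.1231 \cdot 10^{5}$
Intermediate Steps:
$T = 76842119$ ($T = 3 + \frac{\left(-11538 + 6604\right) \left(-72695 - 51897\right)}{8} = 3 + \frac{\left(-4934\right) \left(-124592\right)}{8} = 3 + \frac{1}{8} \cdot 614736928 = 3 + 76842116 = 76842119$)
$b = \sqrt{76881443}$ ($b = \sqrt{76842119 + 39324} = \sqrt{76881443} \approx 8768.2$)
$H = 258909$ ($H = 134719 + 124190 = 258909$)
$\left(\frac{1}{H + 329178} + b\right) - 121082 = \left(\frac{1}{258909 + 329178} + \sqrt{76881443}\right) - 121082 = \left(\frac{1}{588087} + \sqrt{76881443}\right) - 121082 = - \frac{71206750133}{588087} + \sqrt{76881443}$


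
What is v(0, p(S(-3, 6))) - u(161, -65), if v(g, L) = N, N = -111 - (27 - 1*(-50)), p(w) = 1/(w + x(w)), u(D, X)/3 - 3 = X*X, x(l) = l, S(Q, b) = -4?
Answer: -12872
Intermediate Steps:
u(D, X) = 9 + 3*X**2 (u(D, X) = 9 + 3*(X*X) = 9 + 3*X**2)
p(w) = 1/(2*w) (p(w) = 1/(w + w) = 1/(2*w))
N = -188 (N = -111 - (27 + 50) = -111 - 1*77 = -111 - 77 = -188)
v(g, L) = -188
v(0, p(S(-3, 6))) - u(161, -65) = -188 - (9 + 3*(-65)**2) = -188 - (9 + 3*4225) = -188 - (9 + 12675) = -188 - 1*12684 = -188 - 12684 = -12872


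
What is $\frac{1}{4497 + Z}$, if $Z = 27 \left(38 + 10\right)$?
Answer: $\frac{1}{5793} \approx 0.00017262$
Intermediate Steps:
$Z = 1296$ ($Z = 27 \cdot 48 = 1296$)
$\frac{1}{4497 + Z} = \frac{1}{4497 + 1296} = \frac{1}{5793}$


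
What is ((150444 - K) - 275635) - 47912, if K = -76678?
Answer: -96425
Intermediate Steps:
((150444 - K) - 275635) - 47912 = ((150444 - 1*(-76678)) - 275635) - 47912 = ((150444 + 76678) - 275635) - 47912 = (227122 - 275635) - 47912 = -48513 - 47912 = -96425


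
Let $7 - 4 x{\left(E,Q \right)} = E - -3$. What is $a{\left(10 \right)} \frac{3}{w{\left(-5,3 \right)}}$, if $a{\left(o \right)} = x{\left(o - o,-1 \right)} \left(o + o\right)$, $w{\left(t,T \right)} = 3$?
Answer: $20$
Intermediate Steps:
$x{\left(E,Q \right)} = 1 - \frac{E}{4}$ ($x{\left(E,Q \right)} = \frac{7}{4} - \frac{E - -3}{4} = \frac{7}{4} - \frac{E + 3}{4} = \frac{7}{4} - \frac{3 + E}{4} = \frac{7}{4} - \left(\frac{3}{4} + \frac{E}{4}\right) = 1 - \frac{E}{4}$)
$a{\left(o \right)} = 2 o$ ($a{\left(o \right)} = \left(1 - \frac{o - o}{4}\right) \left(o + o\right) = \left(1 - 0\right) 2 o = \left(1 + 0\right) 2 o = 1 \cdot 2 o = 2 o$)
$a{\left(10 \right)} \frac{3}{w{\left(-5,3 \right)}} = 2 \cdot 10 \cdot \frac{3}{3} = 20 \cdot 3 \cdot \frac{1}{3} = 20 \cdot 1 = 20$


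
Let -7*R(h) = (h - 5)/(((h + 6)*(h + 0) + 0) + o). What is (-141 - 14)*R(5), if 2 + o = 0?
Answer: 0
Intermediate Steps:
o = -2 (o = -2 + 0 = -2)
R(h) = -(-5 + h)/(7*(-2 + h*(6 + h))) (R(h) = -(h - 5)/(7*(((h + 6)*(h + 0) + 0) - 2)) = -(-5 + h)/(7*(((6 + h)*h + 0) - 2)) = -(-5 + h)/(7*((h*(6 + h) + 0) - 2)) = -(-5 + h)/(7*(h*(6 + h) - 2)) = -(-5 + h)/(7*(-2 + h*(6 + h))))
(-141 - 14)*R(5) = (-141 - 14)*((5 - 1*5)/(7*(-2 + 5**2 + 6*5))) = -155*(5 - 5)/(7*(-2 + 25 + 30)) = -155*0/(7*53) = -155*0 = 0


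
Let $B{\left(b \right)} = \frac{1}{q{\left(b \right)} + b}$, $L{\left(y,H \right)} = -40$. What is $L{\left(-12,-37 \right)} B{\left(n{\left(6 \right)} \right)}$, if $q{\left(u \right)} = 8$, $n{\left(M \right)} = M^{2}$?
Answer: $- \frac{10}{11} \approx -0.90909$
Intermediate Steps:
$B{\left(b \right)} = \frac{1}{8 + b}$
$L{\left(-12,-37 \right)} B{\left(n{\left(6 \right)} \right)} = - \frac{40}{8 + 6^{2}} = - \frac{40}{8 + 36} = - \frac{40}{44} = \left(-40\right) \frac{1}{44} = - \frac{10}{11}$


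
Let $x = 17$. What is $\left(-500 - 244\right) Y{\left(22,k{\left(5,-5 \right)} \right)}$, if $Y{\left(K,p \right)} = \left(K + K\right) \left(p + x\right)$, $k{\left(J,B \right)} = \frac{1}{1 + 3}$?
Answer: $-564696$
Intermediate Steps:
$k{\left(J,B \right)} = \frac{1}{4}$
$Y{\left(K,p \right)} = 2 K \left(17 + p\right)$ ($Y{\left(K,p \right)} = \left(K + K\right) \left(p + 17\right) = 2 K \left(17 + p\right)$)
$\left(-500 - 244\right) Y{\left(22,k{\left(5,-5 \right)} \right)} = \left(-500 - 244\right) 2 \cdot 22 \left(17 + \frac{1}{4}\right) = - 744 \cdot 2 \cdot 22 \cdot \frac{69}{4} = \left(-744\right) 759 = -564696$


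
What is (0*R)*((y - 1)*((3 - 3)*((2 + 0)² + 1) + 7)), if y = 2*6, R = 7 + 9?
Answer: 0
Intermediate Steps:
R = 16
y = 12
(0*R)*((y - 1)*((3 - 3)*((2 + 0)² + 1) + 7)) = (0*16)*((12 - 1)*((3 - 3)*((2 + 0)² + 1) + 7)) = 0*(11*(0*(2² + 1) + 7)) = 0*(11*(0*(4 + 1) + 7)) = 0*(11*(0*5 + 7)) = 0*(11*(0 + 7)) = 0*(11*7) = 0*77 = 0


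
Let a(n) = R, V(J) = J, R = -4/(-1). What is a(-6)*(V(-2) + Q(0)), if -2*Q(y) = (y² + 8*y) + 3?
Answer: -14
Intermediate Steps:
R = 4 (R = -4*(-1) = 4)
a(n) = 4
Q(y) = -3/2 - 4*y - y²/2 (Q(y) = -((y² + 8*y) + 3)/2 = -(3 + y² + 8*y)/2 = -3/2 - 4*y - y²/2)
a(-6)*(V(-2) + Q(0)) = 4*(-2 + (-3/2 - 4*0 - ½*0²)) = 4*(-2 + (-3/2 + 0 - ½*0)) = 4*(-2 + (-3/2 + 0 + 0)) = 4*(-2 - 3/2) = 4*(-7/2) = -14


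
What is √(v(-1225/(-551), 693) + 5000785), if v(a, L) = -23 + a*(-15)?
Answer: √1518226219337/551 ≈ 2236.2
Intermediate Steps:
v(a, L) = -23 - 15*a
√(v(-1225/(-551), 693) + 5000785) = √((-23 - (-18375)/(-551)) + 5000785) = √((-23 - (-18375)*(-1)/551) + 5000785) = √((-23 - 15*1225/551) + 5000785) = √((-23 - 18375/551) + 5000785) = √(-31048/551 + 5000785) = √(2755401487/551) = √1518226219337/551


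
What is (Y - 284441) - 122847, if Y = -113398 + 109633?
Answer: -411053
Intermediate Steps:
Y = -3765
(Y - 284441) - 122847 = (-3765 - 284441) - 122847 = -288206 - 122847 = -411053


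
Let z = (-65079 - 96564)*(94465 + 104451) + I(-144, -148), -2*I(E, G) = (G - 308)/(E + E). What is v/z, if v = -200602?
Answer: 4814448/771681095731 ≈ 6.2389e-6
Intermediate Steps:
I(E, G) = -(-308 + G)/(4*E) (I(E, G) = -(G - 308)/(2*(E + E)) = -(-308 + G)/(2*(2*E)) = -(-308 + G)*1/(2*E)/2 = -(-308 + G)/(4*E))
z = -771681095731/24 (z = (-65079 - 96564)*(94465 + 104451) + (¼)*(308 - 1*(-148))/(-144) = -161643*198916 + (¼)*(-1/144)*(308 + 148) = -32153378988 + (¼)*(-1/144)*456 = -32153378988 - 19/24 = -771681095731/24 ≈ -3.2153e+10)
v/z = -200602/(-771681095731/24) = -200602*(-24/771681095731) = 4814448/771681095731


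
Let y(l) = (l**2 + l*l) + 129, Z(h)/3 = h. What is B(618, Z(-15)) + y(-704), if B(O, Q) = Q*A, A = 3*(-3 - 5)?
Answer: 992441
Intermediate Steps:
Z(h) = 3*h
A = -24 (A = 3*(-8) = -24)
y(l) = 129 + 2*l**2 (y(l) = (l**2 + l**2) + 129 = 2*l**2 + 129 = 129 + 2*l**2)
B(O, Q) = -24*Q (B(O, Q) = Q*(-24) = -24*Q)
B(618, Z(-15)) + y(-704) = -72*(-15) + (129 + 2*(-704)**2) = -24*(-45) + (129 + 2*495616) = 1080 + (129 + 991232) = 1080 + 991361 = 992441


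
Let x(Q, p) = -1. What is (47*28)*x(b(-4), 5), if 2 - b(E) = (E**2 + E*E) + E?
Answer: -1316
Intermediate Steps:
b(E) = 2 - E - 2*E**2 (b(E) = 2 - ((E**2 + E*E) + E) = 2 - ((E**2 + E**2) + E) = 2 - (2*E**2 + E) = 2 - (E + 2*E**2) = 2 + (-E - 2*E**2) = 2 - E - 2*E**2)
(47*28)*x(b(-4), 5) = (47*28)*(-1) = 1316*(-1) = -1316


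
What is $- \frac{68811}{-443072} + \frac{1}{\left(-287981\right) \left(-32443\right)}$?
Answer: $\frac{642898942796885}{4139607332934976} \approx 0.1553$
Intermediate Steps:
$- \frac{68811}{-443072} + \frac{1}{\left(-287981\right) \left(-32443\right)} = \left(-68811\right) \left(- \frac{1}{443072}\right) - - \frac{1}{9342967583} = \frac{68811}{443072} + \frac{1}{9342967583} = \frac{642898942796885}{4139607332934976}$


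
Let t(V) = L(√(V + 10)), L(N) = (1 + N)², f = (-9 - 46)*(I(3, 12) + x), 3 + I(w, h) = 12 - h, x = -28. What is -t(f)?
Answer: -1716 - 14*√35 ≈ -1798.8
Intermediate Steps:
I(w, h) = 9 - h (I(w, h) = -3 + (12 - h) = 9 - h)
f = 1705 (f = (-9 - 46)*((9 - 1*12) - 28) = -55*((9 - 12) - 28) = -55*(-3 - 28) = -55*(-31) = 1705)
t(V) = (1 + √(10 + V))² (t(V) = (1 + √(V + 10))² = (1 + √(10 + V))²)
-t(f) = -(1 + √(10 + 1705))² = -(1 + √1715)² = -(1 + 7*√35)²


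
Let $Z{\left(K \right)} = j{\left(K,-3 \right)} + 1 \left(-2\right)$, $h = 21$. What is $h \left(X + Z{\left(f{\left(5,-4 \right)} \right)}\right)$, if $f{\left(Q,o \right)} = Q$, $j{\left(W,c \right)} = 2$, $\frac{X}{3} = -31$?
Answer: $-1953$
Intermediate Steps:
$X = -93$ ($X = 3 \left(-31\right) = -93$)
$Z{\left(K \right)} = 0$ ($Z{\left(K \right)} = 2 + 1 \left(-2\right) = 2 - 2 = 0$)
$h \left(X + Z{\left(f{\left(5,-4 \right)} \right)}\right) = 21 \left(-93 + 0\right) = 21 \left(-93\right) = -1953$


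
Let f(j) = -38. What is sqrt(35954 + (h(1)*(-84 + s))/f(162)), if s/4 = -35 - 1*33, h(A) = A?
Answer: 2*sqrt(3245694)/19 ≈ 189.64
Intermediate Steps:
s = -272 (s = 4*(-35 - 1*33) = 4*(-35 - 33) = 4*(-68) = -272)
sqrt(35954 + (h(1)*(-84 + s))/f(162)) = sqrt(35954 + (1*(-84 - 272))/(-38)) = sqrt(35954 + (1*(-356))*(-1/38)) = sqrt(35954 - 356*(-1/38)) = sqrt(35954 + 178/19) = sqrt(683304/19) = 2*sqrt(3245694)/19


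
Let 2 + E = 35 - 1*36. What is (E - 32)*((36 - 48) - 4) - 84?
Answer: 476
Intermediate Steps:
E = -3 (E = -2 + (35 - 1*36) = -2 + (35 - 36) = -2 - 1 = -3)
(E - 32)*((36 - 48) - 4) - 84 = (-3 - 32)*((36 - 48) - 4) - 84 = -35*(-12 - 4) - 84 = -35*(-16) - 84 = 560 - 84 = 476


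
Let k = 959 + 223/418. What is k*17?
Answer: 6818445/418 ≈ 16312.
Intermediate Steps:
k = 401085/418 (k = 959 + 223*(1/418) = 959 + 223/418 = 401085/418 ≈ 959.53)
k*17 = (401085/418)*17 = 6818445/418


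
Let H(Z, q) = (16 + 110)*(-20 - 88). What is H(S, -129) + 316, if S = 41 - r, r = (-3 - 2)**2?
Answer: -13292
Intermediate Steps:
r = 25 (r = (-5)**2 = 25)
S = 16 (S = 41 - 1*25 = 41 - 25 = 16)
H(Z, q) = -13608 (H(Z, q) = 126*(-108) = -13608)
H(S, -129) + 316 = -13608 + 316 = -13292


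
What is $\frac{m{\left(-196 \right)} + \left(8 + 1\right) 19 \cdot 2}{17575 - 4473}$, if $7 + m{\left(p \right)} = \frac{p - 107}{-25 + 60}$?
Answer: $\frac{5711}{229285} \approx 0.024908$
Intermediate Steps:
$m{\left(p \right)} = - \frac{352}{35} + \frac{p}{35}$ ($m{\left(p \right)} = -7 + \frac{p - 107}{-25 + 60} = -7 + \frac{-107 + p}{35} = -7 + \left(-107 + p\right) \frac{1}{35} = -7 + \left(- \frac{107}{35} + \frac{p}{35}\right) = - \frac{352}{35} + \frac{p}{35}$)
$\frac{m{\left(-196 \right)} + \left(8 + 1\right) 19 \cdot 2}{17575 - 4473} = \frac{\left(- \frac{352}{35} + \frac{1}{35} \left(-196\right)\right) + \left(8 + 1\right) 19 \cdot 2}{17575 - 4473} = \frac{\left(- \frac{352}{35} - \frac{28}{5}\right) + 9 \cdot 19 \cdot 2}{17575 - 4473} = \frac{- \frac{548}{35} + 171 \cdot 2}{13102} = \left(- \frac{548}{35} + 342\right) \frac{1}{13102} = \frac{11422}{35} \cdot \frac{1}{13102} = \frac{5711}{229285}$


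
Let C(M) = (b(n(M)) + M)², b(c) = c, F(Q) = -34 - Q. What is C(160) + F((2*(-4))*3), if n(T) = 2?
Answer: 26234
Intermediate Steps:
C(M) = (2 + M)²
C(160) + F((2*(-4))*3) = (2 + 160)² + (-34 - 2*(-4)*3) = 162² + (-34 - (-8)*3) = 26244 + (-34 - 1*(-24)) = 26244 + (-34 + 24) = 26244 - 10 = 26234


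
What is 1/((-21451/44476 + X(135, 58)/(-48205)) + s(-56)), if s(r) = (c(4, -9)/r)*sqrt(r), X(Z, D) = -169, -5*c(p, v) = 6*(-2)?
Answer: -342353334781957548/237463918375428379 + 183863536328989456*I*sqrt(14)/712391755126285137 ≈ -1.4417 + 0.9657*I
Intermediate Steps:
c(p, v) = 12/5 (c(p, v) = -6*(-2)/5 = -1/5*(-12) = 12/5)
s(r) = 12/(5*sqrt(r)) (s(r) = (12/(5*r))*sqrt(r) = 12/(5*sqrt(r)))
1/((-21451/44476 + X(135, 58)/(-48205)) + s(-56)) = 1/((-21451/44476 - 169/(-48205)) + 12/(5*sqrt(-56))) = 1/((-21451*1/44476 - 169*(-1/48205)) + 12*(-I*sqrt(14)/28)/5) = 1/((-21451/44476 + 169/48205) - 3*I*sqrt(14)/35) = 1/(-1026529011/2143965580 - 3*I*sqrt(14)/35)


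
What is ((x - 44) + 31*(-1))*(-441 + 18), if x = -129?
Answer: 86292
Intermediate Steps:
((x - 44) + 31*(-1))*(-441 + 18) = ((-129 - 44) + 31*(-1))*(-441 + 18) = (-173 - 31)*(-423) = -204*(-423) = 86292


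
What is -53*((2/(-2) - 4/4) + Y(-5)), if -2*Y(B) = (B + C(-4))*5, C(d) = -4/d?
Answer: -424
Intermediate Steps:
Y(B) = -5/2 - 5*B/2 (Y(B) = -(B - 4/(-4))*5/2 = -(B - 4*(-1/4))*5/2 = -(B + 1)*5/2 = -(1 + B)*5/2 = -(5 + 5*B)/2 = -5/2 - 5*B/2)
-53*((2/(-2) - 4/4) + Y(-5)) = -53*((2/(-2) - 4/4) + (-5/2 - 5/2*(-5))) = -53*((2*(-1/2) - 4*1/4) + (-5/2 + 25/2)) = -53*((-1 - 1) + 10) = -53*(-2 + 10) = -53*8 = -424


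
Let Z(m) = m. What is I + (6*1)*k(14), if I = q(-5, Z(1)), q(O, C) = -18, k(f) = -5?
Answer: -48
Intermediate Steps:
I = -18
I + (6*1)*k(14) = -18 + (6*1)*(-5) = -18 + 6*(-5) = -18 - 30 = -48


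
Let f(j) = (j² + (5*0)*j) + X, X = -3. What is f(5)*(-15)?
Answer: -330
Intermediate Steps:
f(j) = -3 + j² (f(j) = (j² + (5*0)*j) - 3 = (j² + 0*j) - 3 = (j² + 0) - 3 = j² - 3 = -3 + j²)
f(5)*(-15) = (-3 + 5²)*(-15) = (-3 + 25)*(-15) = 22*(-15) = -330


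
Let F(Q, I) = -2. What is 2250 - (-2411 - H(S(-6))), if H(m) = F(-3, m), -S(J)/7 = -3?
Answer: 4659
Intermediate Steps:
S(J) = 21 (S(J) = -7*(-3) = 21)
H(m) = -2
2250 - (-2411 - H(S(-6))) = 2250 - (-2411 - 1*(-2)) = 2250 - (-2411 + 2) = 2250 - 1*(-2409) = 2250 + 2409 = 4659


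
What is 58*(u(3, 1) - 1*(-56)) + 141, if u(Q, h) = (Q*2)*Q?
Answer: 4433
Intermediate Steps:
u(Q, h) = 2*Q**2 (u(Q, h) = (2*Q)*Q = 2*Q**2)
58*(u(3, 1) - 1*(-56)) + 141 = 58*(2*3**2 - 1*(-56)) + 141 = 58*(2*9 + 56) + 141 = 58*(18 + 56) + 141 = 58*74 + 141 = 4292 + 141 = 4433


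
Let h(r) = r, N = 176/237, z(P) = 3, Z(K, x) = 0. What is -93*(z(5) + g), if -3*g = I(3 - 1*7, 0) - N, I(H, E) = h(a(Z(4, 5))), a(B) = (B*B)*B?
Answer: -71579/237 ≈ -302.02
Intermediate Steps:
a(B) = B³ (a(B) = B²*B = B³)
N = 176/237 (N = 176*(1/237) = 176/237 ≈ 0.74262)
I(H, E) = 0 (I(H, E) = 0³ = 0)
g = 176/711 (g = -(0 - 1*176/237)/3 = -(0 - 176/237)/3 = -⅓*(-176/237) = 176/711 ≈ 0.24754)
-93*(z(5) + g) = -93*(3 + 176/711) = -93*2309/711 = -71579/237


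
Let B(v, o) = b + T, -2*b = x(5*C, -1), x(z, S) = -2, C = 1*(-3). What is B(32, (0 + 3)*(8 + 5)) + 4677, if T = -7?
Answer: 4671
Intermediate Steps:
C = -3
b = 1 (b = -½*(-2) = 1)
B(v, o) = -6 (B(v, o) = 1 - 7 = -6)
B(32, (0 + 3)*(8 + 5)) + 4677 = -6 + 4677 = 4671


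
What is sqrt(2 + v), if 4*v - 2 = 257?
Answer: sqrt(267)/2 ≈ 8.1701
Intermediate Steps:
v = 259/4 (v = 1/2 + (1/4)*257 = 1/2 + 257/4 = 259/4 ≈ 64.750)
sqrt(2 + v) = sqrt(2 + 259/4) = sqrt(267/4) = sqrt(267)/2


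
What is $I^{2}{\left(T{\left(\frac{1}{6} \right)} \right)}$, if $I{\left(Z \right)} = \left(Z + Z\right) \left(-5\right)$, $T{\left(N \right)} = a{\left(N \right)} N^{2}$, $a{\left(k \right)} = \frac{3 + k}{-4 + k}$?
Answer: $\frac{9025}{171396} \approx 0.052656$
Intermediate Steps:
$a{\left(k \right)} = \frac{3 + k}{-4 + k}$
$T{\left(N \right)} = \frac{N^{2} \left(3 + N\right)}{-4 + N}$ ($T{\left(N \right)} = \frac{3 + N}{-4 + N} N^{2} = \frac{N^{2} \left(3 + N\right)}{-4 + N}$)
$I{\left(Z \right)} = - 10 Z$ ($I{\left(Z \right)} = 2 Z \left(-5\right) = - 10 Z$)
$I^{2}{\left(T{\left(\frac{1}{6} \right)} \right)} = \left(- 10 \frac{\left(\frac{1}{6}\right)^{2} \left(3 + \frac{1}{6}\right)}{-4 + \frac{1}{6}}\right)^{2} = \left(- 10 \frac{3 + \frac{1}{6}}{36 \left(-4 + \frac{1}{6}\right)}\right)^{2} = \left(- 10 \cdot \frac{1}{36} \frac{1}{- \frac{23}{6}} \cdot \frac{19}{6}\right)^{2} = \left(- 10 \cdot \frac{1}{36} \left(- \frac{6}{23}\right) \frac{19}{6}\right)^{2} = \left(\left(-10\right) \left(- \frac{19}{828}\right)\right)^{2} = \left(\frac{95}{414}\right)^{2} = \frac{9025}{171396}$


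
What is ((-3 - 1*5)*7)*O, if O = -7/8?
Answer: 49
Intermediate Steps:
O = -7/8 (O = -7*⅛ = -7/8 ≈ -0.87500)
((-3 - 1*5)*7)*O = ((-3 - 1*5)*7)*(-7/8) = ((-3 - 5)*7)*(-7/8) = -8*7*(-7/8) = -56*(-7/8) = 49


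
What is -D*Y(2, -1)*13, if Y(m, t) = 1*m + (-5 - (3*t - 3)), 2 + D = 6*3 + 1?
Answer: -663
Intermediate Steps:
D = 17 (D = -2 + (6*3 + 1) = -2 + (18 + 1) = -2 + 19 = 17)
Y(m, t) = -2 + m - 3*t (Y(m, t) = m + (-5 - (-3 + 3*t)) = m + (-5 + (3 - 3*t)) = m + (-2 - 3*t) = -2 + m - 3*t)
-D*Y(2, -1)*13 = -17*(-2 + 2 - 3*(-1))*13 = -17*(-2 + 2 + 3)*13 = -17*3*13 = -51*13 = -1*663 = -663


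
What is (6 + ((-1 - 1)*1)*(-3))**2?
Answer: 144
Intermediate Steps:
(6 + ((-1 - 1)*1)*(-3))**2 = (6 - 2*1*(-3))**2 = (6 - 2*(-3))**2 = (6 + 6)**2 = 12**2 = 144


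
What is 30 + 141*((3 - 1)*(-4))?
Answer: -1098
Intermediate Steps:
30 + 141*((3 - 1)*(-4)) = 30 + 141*(2*(-4)) = 30 + 141*(-8) = 30 - 1128 = -1098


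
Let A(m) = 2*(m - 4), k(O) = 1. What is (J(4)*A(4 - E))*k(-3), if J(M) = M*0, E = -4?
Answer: 0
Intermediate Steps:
J(M) = 0
A(m) = -8 + 2*m (A(m) = 2*(-4 + m) = -8 + 2*m)
(J(4)*A(4 - E))*k(-3) = (0*(-8 + 2*(4 - 1*(-4))))*1 = (0*(-8 + 2*(4 + 4)))*1 = (0*(-8 + 2*8))*1 = (0*(-8 + 16))*1 = (0*8)*1 = 0*1 = 0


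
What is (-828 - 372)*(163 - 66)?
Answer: -116400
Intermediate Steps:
(-828 - 372)*(163 - 66) = -1200*97 = -116400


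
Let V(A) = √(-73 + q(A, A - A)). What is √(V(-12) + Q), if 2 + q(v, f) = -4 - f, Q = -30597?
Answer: √(-30597 + I*√79) ≈ 0.025 + 174.92*I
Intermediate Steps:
q(v, f) = -6 - f (q(v, f) = -2 + (-4 - f) = -6 - f)
V(A) = I*√79 (V(A) = √(-73 + (-6 - (A - A))) = √(-73 + (-6 - 1*0)) = √(-73 + (-6 + 0)) = √(-73 - 6) = √(-79) = I*√79)
√(V(-12) + Q) = √(I*√79 - 30597) = √(-30597 + I*√79)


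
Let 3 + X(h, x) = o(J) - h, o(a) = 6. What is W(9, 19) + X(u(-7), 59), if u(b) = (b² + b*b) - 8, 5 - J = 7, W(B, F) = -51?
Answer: -138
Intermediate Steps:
J = -2 (J = 5 - 1*7 = 5 - 7 = -2)
u(b) = -8 + 2*b² (u(b) = (b² + b²) - 8 = 2*b² - 8 = -8 + 2*b²)
X(h, x) = 3 - h (X(h, x) = -3 + (6 - h) = 3 - h)
W(9, 19) + X(u(-7), 59) = -51 + (3 - (-8 + 2*(-7)²)) = -51 + (3 - (-8 + 2*49)) = -51 + (3 - (-8 + 98)) = -51 + (3 - 1*90) = -51 + (3 - 90) = -51 - 87 = -138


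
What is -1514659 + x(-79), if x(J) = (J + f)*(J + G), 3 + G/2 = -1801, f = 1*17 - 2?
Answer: -1278691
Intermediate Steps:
f = 15 (f = 17 - 2 = 15)
G = -3608 (G = -6 + 2*(-1801) = -6 - 3602 = -3608)
x(J) = (-3608 + J)*(15 + J) (x(J) = (J + 15)*(J - 3608) = (15 + J)*(-3608 + J) = (-3608 + J)*(15 + J))
-1514659 + x(-79) = -1514659 + (-54120 + (-79)² - 3593*(-79)) = -1514659 + (-54120 + 6241 + 283847) = -1514659 + 235968 = -1278691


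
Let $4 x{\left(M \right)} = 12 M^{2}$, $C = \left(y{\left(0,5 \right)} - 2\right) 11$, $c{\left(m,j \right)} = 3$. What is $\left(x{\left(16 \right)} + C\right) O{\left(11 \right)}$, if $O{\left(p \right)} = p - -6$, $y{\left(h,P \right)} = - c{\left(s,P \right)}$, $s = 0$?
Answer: $12121$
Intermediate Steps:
$y{\left(h,P \right)} = -3$ ($y{\left(h,P \right)} = \left(-1\right) 3 = -3$)
$O{\left(p \right)} = 6 + p$ ($O{\left(p \right)} = p + 6 = 6 + p$)
$C = -55$ ($C = \left(-3 - 2\right) 11 = \left(-5\right) 11 = -55$)
$x{\left(M \right)} = 3 M^{2}$ ($x{\left(M \right)} = \frac{12 M^{2}}{4} = 3 M^{2}$)
$\left(x{\left(16 \right)} + C\right) O{\left(11 \right)} = \left(3 \cdot 16^{2} - 55\right) \left(6 + 11\right) = \left(3 \cdot 256 - 55\right) 17 = \left(768 - 55\right) 17 = 713 \cdot 17 = 12121$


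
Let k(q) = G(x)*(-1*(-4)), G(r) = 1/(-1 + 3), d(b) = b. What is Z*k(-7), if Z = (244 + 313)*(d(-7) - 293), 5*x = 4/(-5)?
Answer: -334200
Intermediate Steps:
x = -4/25 (x = (4/(-5))/5 = (4*(-⅕))/5 = (⅕)*(-⅘) = -4/25 ≈ -0.16000)
G(r) = ½ (G(r) = 1/2 = ½)
k(q) = 2 (k(q) = (-1*(-4))/2 = (½)*4 = 2)
Z = -167100 (Z = (244 + 313)*(-7 - 293) = 557*(-300) = -167100)
Z*k(-7) = -167100*2 = -334200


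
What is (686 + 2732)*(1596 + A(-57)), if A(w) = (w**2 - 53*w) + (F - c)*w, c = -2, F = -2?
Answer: 26885988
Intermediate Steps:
A(w) = w**2 - 53*w (A(w) = (w**2 - 53*w) + (-2 - 1*(-2))*w = (w**2 - 53*w) + (-2 + 2)*w = (w**2 - 53*w) + 0*w = (w**2 - 53*w) + 0 = w**2 - 53*w)
(686 + 2732)*(1596 + A(-57)) = (686 + 2732)*(1596 - 57*(-53 - 57)) = 3418*(1596 - 57*(-110)) = 3418*(1596 + 6270) = 3418*7866 = 26885988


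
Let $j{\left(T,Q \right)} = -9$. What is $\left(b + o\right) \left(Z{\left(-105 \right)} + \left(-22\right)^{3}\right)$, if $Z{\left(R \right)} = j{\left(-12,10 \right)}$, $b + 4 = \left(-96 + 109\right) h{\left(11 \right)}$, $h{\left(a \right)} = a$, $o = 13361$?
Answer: $-143869500$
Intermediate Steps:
$b = 139$ ($b = -4 + \left(-96 + 109\right) 11 = -4 + 13 \cdot 11 = -4 + 143 = 139$)
$Z{\left(R \right)} = -9$
$\left(b + o\right) \left(Z{\left(-105 \right)} + \left(-22\right)^{3}\right) = \left(139 + 13361\right) \left(-9 + \left(-22\right)^{3}\right) = 13500 \left(-9 - 10648\right) = 13500 \left(-10657\right) = -143869500$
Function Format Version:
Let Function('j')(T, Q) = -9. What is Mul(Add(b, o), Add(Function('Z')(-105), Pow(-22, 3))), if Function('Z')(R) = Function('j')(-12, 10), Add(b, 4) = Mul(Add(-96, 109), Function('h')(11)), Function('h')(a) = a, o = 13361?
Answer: -143869500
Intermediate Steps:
b = 139 (b = Add(-4, Mul(Add(-96, 109), 11)) = Add(-4, Mul(13, 11)) = Add(-4, 143) = 139)
Function('Z')(R) = -9
Mul(Add(b, o), Add(Function('Z')(-105), Pow(-22, 3))) = Mul(Add(139, 13361), Add(-9, Pow(-22, 3))) = Mul(13500, Add(-9, -10648)) = Mul(13500, -10657) = -143869500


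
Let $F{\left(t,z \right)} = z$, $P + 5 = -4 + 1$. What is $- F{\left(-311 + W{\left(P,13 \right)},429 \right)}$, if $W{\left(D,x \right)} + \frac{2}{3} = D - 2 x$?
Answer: $-429$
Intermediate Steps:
$P = -8$ ($P = -5 + \left(-4 + 1\right) = -5 - 3 = -8$)
$W{\left(D,x \right)} = - \frac{2}{3} + D - 2 x$ ($W{\left(D,x \right)} = - \frac{2}{3} + \left(D - 2 x\right) = - \frac{2}{3} + D - 2 x$)
$- F{\left(-311 + W{\left(P,13 \right)},429 \right)} = \left(-1\right) 429 = -429$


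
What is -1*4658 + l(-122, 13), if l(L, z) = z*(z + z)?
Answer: -4320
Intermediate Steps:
l(L, z) = 2*z² (l(L, z) = z*(2*z) = 2*z²)
-1*4658 + l(-122, 13) = -1*4658 + 2*13² = -4658 + 2*169 = -4658 + 338 = -4320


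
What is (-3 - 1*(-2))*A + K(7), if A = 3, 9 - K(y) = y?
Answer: -1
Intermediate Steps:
K(y) = 9 - y
(-3 - 1*(-2))*A + K(7) = (-3 - 1*(-2))*3 + (9 - 1*7) = (-3 + 2)*3 + (9 - 7) = -1*3 + 2 = -3 + 2 = -1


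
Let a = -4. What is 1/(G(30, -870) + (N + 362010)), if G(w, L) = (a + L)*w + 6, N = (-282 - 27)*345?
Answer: 1/229191 ≈ 4.3632e-6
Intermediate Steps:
N = -106605 (N = -309*345 = -106605)
G(w, L) = 6 + w*(-4 + L) (G(w, L) = (-4 + L)*w + 6 = w*(-4 + L) + 6 = 6 + w*(-4 + L))
1/(G(30, -870) + (N + 362010)) = 1/((6 - 4*30 - 870*30) + (-106605 + 362010)) = 1/((6 - 120 - 26100) + 255405) = 1/(-26214 + 255405) = 1/229191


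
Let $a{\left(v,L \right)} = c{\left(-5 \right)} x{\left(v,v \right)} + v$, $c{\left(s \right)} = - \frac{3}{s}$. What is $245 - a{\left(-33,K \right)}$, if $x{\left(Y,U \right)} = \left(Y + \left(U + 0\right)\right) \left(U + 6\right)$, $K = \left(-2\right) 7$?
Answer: $- \frac{3956}{5} \approx -791.2$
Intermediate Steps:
$K = -14$
$x{\left(Y,U \right)} = \left(6 + U\right) \left(U + Y\right)$ ($x{\left(Y,U \right)} = \left(Y + U\right) \left(6 + U\right) = \left(U + Y\right) \left(6 + U\right) = \left(6 + U\right) \left(U + Y\right)$)
$a{\left(v,L \right)} = \frac{6 v^{2}}{5} + \frac{41 v}{5}$ ($a{\left(v,L \right)} = - \frac{3}{-5} \left(v^{2} + 6 v + 6 v + v v\right) + v = \left(-3\right) \left(- \frac{1}{5}\right) \left(v^{2} + 6 v + 6 v + v^{2}\right) + v = \frac{3 \left(2 v^{2} + 12 v\right)}{5} + v = \left(\frac{6 v^{2}}{5} + \frac{36 v}{5}\right) + v = \frac{6 v^{2}}{5} + \frac{41 v}{5}$)
$245 - a{\left(-33,K \right)} = 245 - \frac{1}{5} \left(-33\right) \left(41 + 6 \left(-33\right)\right) = 245 - \frac{1}{5} \left(-33\right) \left(41 - 198\right) = 245 - \frac{1}{5} \left(-33\right) \left(-157\right) = 245 - \frac{5181}{5} = - \frac{3956}{5}$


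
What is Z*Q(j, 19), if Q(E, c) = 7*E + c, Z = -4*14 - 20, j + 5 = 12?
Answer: -5168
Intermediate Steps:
j = 7 (j = -5 + 12 = 7)
Z = -76 (Z = -56 - 20 = -76)
Q(E, c) = c + 7*E
Z*Q(j, 19) = -76*(19 + 7*7) = -76*(19 + 49) = -76*68 = -5168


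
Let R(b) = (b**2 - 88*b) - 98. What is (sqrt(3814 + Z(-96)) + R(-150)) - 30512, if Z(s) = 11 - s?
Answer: 5090 + sqrt(3921) ≈ 5152.6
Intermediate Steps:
R(b) = -98 + b**2 - 88*b
(sqrt(3814 + Z(-96)) + R(-150)) - 30512 = (sqrt(3814 + (11 - 1*(-96))) + (-98 + (-150)**2 - 88*(-150))) - 30512 = (sqrt(3814 + (11 + 96)) + (-98 + 22500 + 13200)) - 30512 = (sqrt(3814 + 107) + 35602) - 30512 = (sqrt(3921) + 35602) - 30512 = (35602 + sqrt(3921)) - 30512 = 5090 + sqrt(3921)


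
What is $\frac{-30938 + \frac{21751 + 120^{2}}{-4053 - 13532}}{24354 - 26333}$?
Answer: $\frac{544080881}{34800715} \approx 15.634$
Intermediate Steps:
$\frac{-30938 + \frac{21751 + 120^{2}}{-4053 - 13532}}{24354 - 26333} = \frac{-30938 + \frac{21751 + 14400}{-17585}}{-1979} = \left(-30938 + 36151 \left(- \frac{1}{17585}\right)\right) \left(- \frac{1}{1979}\right) = \left(-30938 - \frac{36151}{17585}\right) \left(- \frac{1}{1979}\right) = \left(- \frac{544080881}{17585}\right) \left(- \frac{1}{1979}\right) = \frac{544080881}{34800715}$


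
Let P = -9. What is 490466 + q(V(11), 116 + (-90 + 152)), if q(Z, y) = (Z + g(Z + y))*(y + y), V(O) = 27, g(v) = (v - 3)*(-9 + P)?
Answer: -794338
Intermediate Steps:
g(v) = 54 - 18*v (g(v) = (v - 3)*(-9 - 9) = (-3 + v)*(-18) = 54 - 18*v)
q(Z, y) = 2*y*(54 - 18*y - 17*Z) (q(Z, y) = (Z + (54 - 18*(Z + y)))*(y + y) = (Z + (54 + (-18*Z - 18*y)))*(2*y) = (Z + (54 - 18*Z - 18*y))*(2*y) = (54 - 18*y - 17*Z)*(2*y) = 2*y*(54 - 18*y - 17*Z))
490466 + q(V(11), 116 + (-90 + 152)) = 490466 + 2*(116 + (-90 + 152))*(54 - 18*(116 + (-90 + 152)) - 17*27) = 490466 + 2*(116 + 62)*(54 - 18*(116 + 62) - 459) = 490466 + 2*178*(54 - 18*178 - 459) = 490466 + 2*178*(54 - 3204 - 459) = 490466 + 2*178*(-3609) = 490466 - 1284804 = -794338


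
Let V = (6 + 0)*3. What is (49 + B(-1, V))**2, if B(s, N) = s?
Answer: 2304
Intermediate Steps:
V = 18 (V = 6*3 = 18)
(49 + B(-1, V))**2 = (49 - 1)**2 = 48**2 = 2304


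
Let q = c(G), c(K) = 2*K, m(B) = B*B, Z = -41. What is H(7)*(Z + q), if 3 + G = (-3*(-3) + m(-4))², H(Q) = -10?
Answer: -12030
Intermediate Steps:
m(B) = B²
G = 622 (G = -3 + (-3*(-3) + (-4)²)² = -3 + (9 + 16)² = -3 + 25² = -3 + 625 = 622)
q = 1244 (q = 2*622 = 1244)
H(7)*(Z + q) = -10*(-41 + 1244) = -10*1203 = -12030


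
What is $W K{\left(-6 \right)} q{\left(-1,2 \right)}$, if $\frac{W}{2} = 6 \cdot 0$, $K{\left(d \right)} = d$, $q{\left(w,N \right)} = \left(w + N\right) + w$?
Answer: $0$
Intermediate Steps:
$q{\left(w,N \right)} = N + 2 w$ ($q{\left(w,N \right)} = \left(N + w\right) + w = N + 2 w$)
$W = 0$ ($W = 2 \cdot 6 \cdot 0 = 2 \cdot 0 = 0$)
$W K{\left(-6 \right)} q{\left(-1,2 \right)} = 0 \left(-6\right) \left(2 + 2 \left(-1\right)\right) = 0 \left(2 - 2\right) = 0 \cdot 0 = 0$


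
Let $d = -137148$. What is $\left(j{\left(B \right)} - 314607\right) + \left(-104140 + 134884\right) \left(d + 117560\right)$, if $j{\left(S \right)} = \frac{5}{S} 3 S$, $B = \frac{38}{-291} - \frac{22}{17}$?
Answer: $-602528064$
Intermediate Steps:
$B = - \frac{7048}{4947}$ ($B = 38 \left(- \frac{1}{291}\right) - \frac{22}{17} = - \frac{38}{291} - \frac{22}{17} = - \frac{7048}{4947} \approx -1.4247$)
$j{\left(S \right)} = 15$ ($j{\left(S \right)} = \frac{15}{S} S = 15$)
$\left(j{\left(B \right)} - 314607\right) + \left(-104140 + 134884\right) \left(d + 117560\right) = \left(15 - 314607\right) + \left(-104140 + 134884\right) \left(-137148 + 117560\right) = -314592 + 30744 \left(-19588\right) = -314592 - 602213472 = -602528064$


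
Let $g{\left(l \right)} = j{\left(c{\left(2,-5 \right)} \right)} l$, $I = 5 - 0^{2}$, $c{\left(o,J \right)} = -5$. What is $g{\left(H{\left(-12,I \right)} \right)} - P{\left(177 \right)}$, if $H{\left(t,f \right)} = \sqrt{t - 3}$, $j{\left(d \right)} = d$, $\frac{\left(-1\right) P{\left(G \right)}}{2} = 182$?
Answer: $364 - 5 i \sqrt{15} \approx 364.0 - 19.365 i$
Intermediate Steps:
$P{\left(G \right)} = -364$ ($P{\left(G \right)} = \left(-2\right) 182 = -364$)
$I = 5$ ($I = 5 - 0 = 5 + 0 = 5$)
$H{\left(t,f \right)} = \sqrt{-3 + t}$
$g{\left(l \right)} = - 5 l$
$g{\left(H{\left(-12,I \right)} \right)} - P{\left(177 \right)} = - 5 \sqrt{-3 - 12} - -364 = - 5 \sqrt{-15} + 364 = - 5 i \sqrt{15} + 364 = 364 - 5 i \sqrt{15}$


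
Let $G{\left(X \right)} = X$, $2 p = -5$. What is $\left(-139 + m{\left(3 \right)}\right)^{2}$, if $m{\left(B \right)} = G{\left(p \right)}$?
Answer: $\frac{80089}{4} \approx 20022.0$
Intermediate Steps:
$p = - \frac{5}{2}$ ($p = \frac{1}{2} \left(-5\right) = - \frac{5}{2} \approx -2.5$)
$m{\left(B \right)} = - \frac{5}{2}$
$\left(-139 + m{\left(3 \right)}\right)^{2} = \left(-139 - \frac{5}{2}\right)^{2} = \left(- \frac{283}{2}\right)^{2} = \frac{80089}{4}$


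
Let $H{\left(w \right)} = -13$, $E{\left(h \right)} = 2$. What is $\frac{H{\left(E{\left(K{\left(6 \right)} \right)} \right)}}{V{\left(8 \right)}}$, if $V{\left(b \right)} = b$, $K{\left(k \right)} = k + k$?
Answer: $- \frac{13}{8} \approx -1.625$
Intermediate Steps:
$K{\left(k \right)} = 2 k$
$\frac{H{\left(E{\left(K{\left(6 \right)} \right)} \right)}}{V{\left(8 \right)}} = - \frac{13}{8}$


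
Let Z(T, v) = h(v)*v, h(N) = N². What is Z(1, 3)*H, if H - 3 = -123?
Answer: -3240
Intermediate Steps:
H = -120 (H = 3 - 123 = -120)
Z(T, v) = v³ (Z(T, v) = v²*v = v³)
Z(1, 3)*H = 3³*(-120) = 27*(-120) = -3240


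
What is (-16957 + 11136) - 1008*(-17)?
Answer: 11315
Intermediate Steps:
(-16957 + 11136) - 1008*(-17) = -5821 + 17136 = 11315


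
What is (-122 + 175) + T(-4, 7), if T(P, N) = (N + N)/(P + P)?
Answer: 205/4 ≈ 51.250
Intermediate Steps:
T(P, N) = N/P (T(P, N) = (2*N)/((2*P)) = (2*N)*(1/(2*P)) = N/P)
(-122 + 175) + T(-4, 7) = (-122 + 175) + 7/(-4) = 53 + 7*(-¼) = 53 - 7/4 = 205/4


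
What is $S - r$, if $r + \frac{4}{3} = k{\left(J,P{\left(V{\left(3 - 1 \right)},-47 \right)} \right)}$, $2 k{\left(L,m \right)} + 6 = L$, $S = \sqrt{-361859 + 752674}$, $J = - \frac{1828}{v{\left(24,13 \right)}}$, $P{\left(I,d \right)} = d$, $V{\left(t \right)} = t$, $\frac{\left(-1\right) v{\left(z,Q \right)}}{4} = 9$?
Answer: $- \frac{379}{18} + \sqrt{390815} \approx 604.1$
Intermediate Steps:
$v{\left(z,Q \right)} = -36$ ($v{\left(z,Q \right)} = \left(-4\right) 9 = -36$)
$J = \frac{457}{9}$ ($J = - \frac{1828}{-36} = \left(-1828\right) \left(- \frac{1}{36}\right) = \frac{457}{9} \approx 50.778$)
$S = \sqrt{390815} \approx 625.15$
$k{\left(L,m \right)} = -3 + \frac{L}{2}$
$r = \frac{379}{18}$ ($r = - \frac{4}{3} + \left(-3 + \frac{1}{2} \cdot \frac{457}{9}\right) = - \frac{4}{3} + \left(-3 + \frac{457}{18}\right) = - \frac{4}{3} + \frac{403}{18} = \frac{379}{18} \approx 21.056$)
$S - r = \sqrt{390815} - \frac{379}{18} = - \frac{379}{18} + \sqrt{390815}$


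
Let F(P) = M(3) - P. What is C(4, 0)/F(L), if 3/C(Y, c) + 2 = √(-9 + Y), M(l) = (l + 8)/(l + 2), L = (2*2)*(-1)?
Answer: -10/93 - 5*I*√5/93 ≈ -0.10753 - 0.12022*I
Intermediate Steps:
L = -4 (L = 4*(-1) = -4)
M(l) = (8 + l)/(2 + l)
C(Y, c) = 3/(-2 + √(-9 + Y))
F(P) = 11/5 - P (F(P) = (8 + 3)/(2 + 3) - P = 11/5 - P)
C(4, 0)/F(L) = (3/(-2 + √(-9 + 4)))/(11/5 - 1*(-4)) = (3/(-2 + √(-5)))/(11/5 + 4) = (3/(-2 + I*√5))/(31/5) = (3/(-2 + I*√5))*(5/31) = 15/(31*(-2 + I*√5))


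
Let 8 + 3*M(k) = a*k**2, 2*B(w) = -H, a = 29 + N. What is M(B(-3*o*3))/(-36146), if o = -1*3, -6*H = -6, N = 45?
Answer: -7/72292 ≈ -9.6829e-5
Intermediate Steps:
H = 1 (H = -1/6*(-6) = 1)
o = -3
a = 74 (a = 29 + 45 = 74)
B(w) = -1/2 (B(w) = (-1*1)/2 = (1/2)*(-1) = -1/2)
M(k) = -8/3 + 74*k**2/3 (M(k) = -8/3 + (74*k**2)/3 = -8/3 + 74*k**2/3)
M(B(-3*o*3))/(-36146) = (-8/3 + 74*(-1/2)**2/3)/(-36146) = (-8/3 + (74/3)*(1/4))*(-1/36146) = (-8/3 + 37/6)*(-1/36146) = (7/2)*(-1/36146) = -7/72292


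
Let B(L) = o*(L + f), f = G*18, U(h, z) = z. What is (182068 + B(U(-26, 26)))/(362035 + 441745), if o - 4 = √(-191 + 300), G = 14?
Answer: 9159/40189 + 139*√109/401890 ≈ 0.23151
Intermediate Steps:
o = 4 + √109 (o = 4 + √(-191 + 300) = 4 + √109 ≈ 14.440)
f = 252 (f = 14*18 = 252)
B(L) = (4 + √109)*(252 + L) (B(L) = (4 + √109)*(L + 252) = (4 + √109)*(252 + L))
(182068 + B(U(-26, 26)))/(362035 + 441745) = (182068 + (4 + √109)*(252 + 26))/(362035 + 441745) = (182068 + (4 + √109)*278)/803780 = (182068 + (1112 + 278*√109))*(1/803780) = (183180 + 278*√109)*(1/803780) = 9159/40189 + 139*√109/401890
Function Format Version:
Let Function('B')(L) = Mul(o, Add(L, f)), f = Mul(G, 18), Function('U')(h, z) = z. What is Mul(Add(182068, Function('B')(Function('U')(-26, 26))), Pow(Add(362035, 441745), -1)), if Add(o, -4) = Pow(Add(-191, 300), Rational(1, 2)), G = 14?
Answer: Add(Rational(9159, 40189), Mul(Rational(139, 401890), Pow(109, Rational(1, 2)))) ≈ 0.23151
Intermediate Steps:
o = Add(4, Pow(109, Rational(1, 2))) (o = Add(4, Pow(Add(-191, 300), Rational(1, 2))) = Add(4, Pow(109, Rational(1, 2))) ≈ 14.440)
f = 252 (f = Mul(14, 18) = 252)
Function('B')(L) = Mul(Add(4, Pow(109, Rational(1, 2))), Add(252, L)) (Function('B')(L) = Mul(Add(4, Pow(109, Rational(1, 2))), Add(L, 252)) = Mul(Add(4, Pow(109, Rational(1, 2))), Add(252, L)))
Mul(Add(182068, Function('B')(Function('U')(-26, 26))), Pow(Add(362035, 441745), -1)) = Mul(Add(182068, Mul(Add(4, Pow(109, Rational(1, 2))), Add(252, 26))), Pow(Add(362035, 441745), -1)) = Mul(Add(182068, Mul(Add(4, Pow(109, Rational(1, 2))), 278)), Pow(803780, -1)) = Mul(Add(182068, Add(1112, Mul(278, Pow(109, Rational(1, 2))))), Rational(1, 803780)) = Mul(Add(183180, Mul(278, Pow(109, Rational(1, 2)))), Rational(1, 803780)) = Add(Rational(9159, 40189), Mul(Rational(139, 401890), Pow(109, Rational(1, 2))))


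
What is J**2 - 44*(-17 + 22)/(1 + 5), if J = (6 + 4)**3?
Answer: 2999890/3 ≈ 9.9996e+5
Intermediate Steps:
J = 1000 (J = 10**3 = 1000)
J**2 - 44*(-17 + 22)/(1 + 5) = 1000**2 - 44*(-17 + 22)/(1 + 5) = 1000000 - 220/6 = 1000000 - 44*5/6 = 1000000 - 110/3 = 2999890/3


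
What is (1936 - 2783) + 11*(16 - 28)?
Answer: -979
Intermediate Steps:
(1936 - 2783) + 11*(16 - 28) = -847 + 11*(-12) = -847 - 132 = -979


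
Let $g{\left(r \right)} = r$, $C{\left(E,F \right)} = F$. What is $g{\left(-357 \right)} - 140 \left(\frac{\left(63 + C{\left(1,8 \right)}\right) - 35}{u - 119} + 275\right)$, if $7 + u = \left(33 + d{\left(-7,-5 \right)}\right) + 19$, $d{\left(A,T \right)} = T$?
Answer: $- \frac{3064663}{79} \approx -38793.0$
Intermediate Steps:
$u = 40$ ($u = -7 + \left(\left(33 - 5\right) + 19\right) = -7 + \left(28 + 19\right) = -7 + 47 = 40$)
$g{\left(-357 \right)} - 140 \left(\frac{\left(63 + C{\left(1,8 \right)}\right) - 35}{u - 119} + 275\right) = -357 - 140 \left(\frac{\left(63 + 8\right) - 35}{40 - 119} + 275\right) = -357 - 140 \left(\frac{71 - 35}{-79} + 275\right) = -357 - 140 \left(36 \left(- \frac{1}{79}\right) + 275\right) = -357 - 140 \left(- \frac{36}{79} + 275\right) = -357 - 140 \cdot \frac{21689}{79} = -357 - \frac{3036460}{79} = - \frac{3064663}{79}$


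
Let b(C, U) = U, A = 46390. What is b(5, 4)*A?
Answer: 185560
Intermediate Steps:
b(5, 4)*A = 4*46390 = 185560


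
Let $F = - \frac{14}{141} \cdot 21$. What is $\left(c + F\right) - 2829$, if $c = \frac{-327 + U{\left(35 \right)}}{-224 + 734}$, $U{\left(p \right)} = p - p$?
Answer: $- \frac{22625493}{7990} \approx -2831.7$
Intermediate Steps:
$F = - \frac{98}{47}$ ($F = \left(-14\right) \frac{1}{141} \cdot 21 = \left(- \frac{14}{141}\right) 21 = - \frac{98}{47} \approx -2.0851$)
$U{\left(p \right)} = 0$
$c = - \frac{109}{170}$ ($c = \frac{-327 + 0}{-224 + 734} = - \frac{327}{510} = \left(-327\right) \frac{1}{510} = - \frac{109}{170} \approx -0.64118$)
$\left(c + F\right) - 2829 = \left(- \frac{109}{170} - \frac{98}{47}\right) - 2829 = - \frac{21783}{7990} - 2829 = - \frac{22625493}{7990}$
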